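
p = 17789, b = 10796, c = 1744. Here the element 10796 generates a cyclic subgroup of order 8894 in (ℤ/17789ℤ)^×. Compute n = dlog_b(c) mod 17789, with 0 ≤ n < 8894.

Baby-step giant-step with m = ceil(sqrt(8894)) = 95.
Baby table (10796^j mod 17789 for j=0..94):
  0:1  1:10796  2:88  3:7231  4:7744  5:13713  6:5490  7:14881
  8:2817  9:10931  10:16639  11:1322  12:5534  13:9602  14:6689  15:8893
  16:1595  17:17657  18:15837  19:6173  20:6114  21:9554  22:4362  23:4669
  24:10287  25:1725  26:15806  27:9488  28:3386  29:16650  30:13344  31:6502
  32:198  33:2928  34:17424  35:8618  36:3458  37:11246  38:1891  39:11253
  40:6307  41:11869  42:3557  43:12710  44:10603  45:15562  46:8036  47:17492
  48:13397  49:9442  50:4862  51:12602  52:920  53:6058  54:9804  55:17223
  56:8880  57:3559  58:16513  59:10779  60:12235  61:5735  62:9340  63:6588
  64:3626  65:10496  66:16675  67:16409  68:8702  69:3083  70:849  71:4469
  72:3556  73:1914  74:10515  75:8331  76:292  77:3779  78:7907  79:12350
  80:2045  81:1671  82:2070  83:4736  84:4270  85:7621  86:2191  87:12455
  88:14918  89:10911  90:14187  91:17351  92:3226  93:14823  94:17053
Giant step factor: 10796^(-95) ≡ 15652 (mod 17789).
Scan 1744·15652^i mod 17789 for i = 0, 1, …:
  i=0: 1744   i=1: 8762   i=2: 7423   i=3: 4837
  i=4: 16529   i=5: 6481   i=6: 7734   i=7: 16212
  i=8: 7928   i=9: 10781     …   i=13: 12244
  i=14: 2191
Match at i=14, j=86: n = 14·95 + 86 = 1416.

1416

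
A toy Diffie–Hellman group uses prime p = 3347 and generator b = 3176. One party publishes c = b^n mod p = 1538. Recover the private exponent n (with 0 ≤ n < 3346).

Baby-step giant-step with m = ceil(sqrt(3346)) = 58.
Baby table (3176^j mod 3347 for j=0..57):
  0:1  1:3176  2:2465  3:207  4:1420  5:1511  6:2685  7:2751
  8:1506  9:193  10:467  11:471  12:3134  13:2953  14:434  15:2767
  16:2117  17:2816  18:432  19:3109  20:534  21:2402  22:939  23:87
  24:1858  25:247  26:1274  27:3048  28:924  29:2652  30:1700  31:489
  32:56  33:465  34:813  35:1551  36:2539  37:941  38:3092  39:94
  40:661  41:767  42:2723  43:2947  44:1460  45:1365  46:875  47:990
  48:1407  49:387  50:763  51:60  52:3128  53:632  54:2379  55:1525
  56:291  57:444
Giant step factor: 3176^(-58) ≡ 19 (mod 3347).
Scan 1538·19^i mod 3347 for i = 0, 1, …:
  i=0: 1538   i=1: 2446   i=2: 2963   i=3: 2745
  i=4: 1950   i=5: 233   i=6: 1080   i=7: 438
  i=8: 1628   i=9: 809     …   i=24: 2776
  i=25: 2539
Match at i=25, j=36: n = 25·58 + 36 = 1486.

1486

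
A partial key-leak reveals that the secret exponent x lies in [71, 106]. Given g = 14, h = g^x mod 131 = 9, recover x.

102

Compute 14^71 mod 131 = 82, then multiply by 14 repeatedly:
  14^71=82  14^72=100  14^73=90  14^74=81  14^75=86
  14^76=25  14^77=88  14^78=53  14^79=87  14^80=39
  14^81=22  14^82=46  14^83=120  14^84=108  14^85=71
  14^86=77  14^87=30  14^88=27  14^89=116  14^90=52
  14^91=73  14^92=105  14^93=29  14^94=13  14^95=51
  14^96=59  14^97=40  14^98=36  14^99=111  14^100=113
  14^101=10  14^102=9
Found 9 at exponent 102.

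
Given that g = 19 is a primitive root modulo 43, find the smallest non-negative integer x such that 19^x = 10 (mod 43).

16

Baby-step giant-step with m = ceil(sqrt(42)) = 7.
Baby table (19^j mod 43 for j=0..6):
  0:1  1:19  2:17  3:22  4:31  5:30  6:11
Giant step factor: 19^(-7) ≡ 7 (mod 43).
Scan 10·7^i mod 43 for i = 0, 1, …:
  i=0: 10   i=1: 27   i=2: 17
Match at i=2, j=2: x = 2·7 + 2 = 16.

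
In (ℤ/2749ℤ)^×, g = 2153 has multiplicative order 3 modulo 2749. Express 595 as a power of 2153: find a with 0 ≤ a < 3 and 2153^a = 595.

2

Successive powers of 2153 modulo 2749:
  2153^0=1  2153^1=2153  2153^2=595
So 2153^2 ≡ 595 (mod 2749), giving a = 2.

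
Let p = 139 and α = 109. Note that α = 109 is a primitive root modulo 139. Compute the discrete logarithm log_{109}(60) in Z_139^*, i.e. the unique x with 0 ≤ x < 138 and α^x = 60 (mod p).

Baby-step giant-step with m = ceil(sqrt(138)) = 12.
Baby table (109^j mod 139 for j=0..11):
  0:1  1:109  2:66  3:105  4:47  5:119  6:44  7:70
  8:124  9:33  10:122  11:93
Giant step factor: 109^(-12) ≡ 125 (mod 139).
Scan 60·125^i mod 139 for i = 0, 1, …:
  i=0: 60   i=1: 133   i=2: 84   i=3: 75
  i=4: 62   i=5: 105
Match at i=5, j=3: x = 5·12 + 3 = 63.

63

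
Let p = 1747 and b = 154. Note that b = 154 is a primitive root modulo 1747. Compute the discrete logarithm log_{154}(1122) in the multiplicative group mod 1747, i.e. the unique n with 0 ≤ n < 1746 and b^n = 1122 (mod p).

1693

Baby-step giant-step with m = ceil(sqrt(1746)) = 42.
Baby table (154^j mod 1747 for j=0..41):
  0:1  1:154  2:1005  3:1034  4:259  5:1452  6:1739  7:515
  8:695  9:463  10:1422  11:613  12:64  13:1121  14:1428  15:1537
  16:853  17:337  18:1235  19:1514  20:805  21:1680  22:164  23:798
  24:602  25:117  26:548  27:536  28:435  29:604  30:425  31:811
  32:857  33:953  34:14  35:409  36:94  37:500  38:132  39:1111
  40:1635  41:222
Giant step factor: 154^(-42) ≡ 1215 (mod 1747).
Scan 1122·1215^i mod 1747 for i = 0, 1, …:
  i=0: 1122   i=1: 570   i=2: 738   i=3: 459
  i=4: 392   i=5: 1096   i=6: 426   i=7: 478
  i=8: 766   i=9: 1286     …   i=39: 809
  i=40: 1121
Match at i=40, j=13: n = 40·42 + 13 = 1693.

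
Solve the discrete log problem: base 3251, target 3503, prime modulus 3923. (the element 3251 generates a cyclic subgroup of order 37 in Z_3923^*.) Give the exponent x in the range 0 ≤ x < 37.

35

Successive powers of 3251 modulo 3923:
  3251^0=1  3251^1=3251  3251^2=439  3251^3=3140  3251^4=494  3251^5=1487
  3251^6=1101  3251^7=1575  3251^8=810  3251^9=977  3251^10=2520  3251^11=1296
  3251^12=3917  3251^13=109  3251^14=1289  3251^15=775  3251^16=959  3251^17=2847
  3251^18=1240  3251^19=2319  3251^20=2986  3251^21=1984  3251^22=572  3251^23=70
  3251^24=36  3251^25=3269  3251^26=112  3251^27=3196  3251^28=2092  3251^29=2533
  3251^30=406  3251^31=1778  3251^32=1699  3251^33=3788  3251^34=491  3251^35=3503
So 3251^35 ≡ 3503 (mod 3923), giving x = 35.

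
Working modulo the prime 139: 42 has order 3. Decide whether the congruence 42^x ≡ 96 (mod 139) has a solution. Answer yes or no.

yes

⟨42⟩ has order 3; its elements mod 139 are {1, 42, 96}.
96 is in this set.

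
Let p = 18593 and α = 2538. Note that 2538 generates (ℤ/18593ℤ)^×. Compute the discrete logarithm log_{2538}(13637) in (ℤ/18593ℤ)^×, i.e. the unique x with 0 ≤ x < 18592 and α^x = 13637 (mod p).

3126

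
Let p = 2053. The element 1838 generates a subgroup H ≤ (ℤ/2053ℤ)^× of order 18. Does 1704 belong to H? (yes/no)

no

⟨1838⟩ has order 18; its elements mod 2053 are {1, 197, 198, 215, 276, 543, 758, 783, 994, 1059, 1270, 1295, 1510, 1777, 1838, 1855, 1856, 2052}.
1704 is not in this set.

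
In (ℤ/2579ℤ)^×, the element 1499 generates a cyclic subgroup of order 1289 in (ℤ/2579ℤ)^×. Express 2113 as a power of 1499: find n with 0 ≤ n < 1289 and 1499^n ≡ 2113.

941

Baby-step giant-step with m = ceil(sqrt(1289)) = 36.
Baby table (1499^j mod 2579 for j=0..35):
  0:1  1:1499  2:692  3:550  4:1749  5:1487  6:757  7:2562
  8:307  9:1131  10:966  11:1215  12:511  13:26  14:289  15:2518
  16:1405  17:1631  18:2556  19:1629  20:2137  21:245  22:1037  23:1905
  24:642  25:391  26:676  27:2356  28:993  29:424  30:1142  31:1981
  32:1090  33:1403  34:1212  35:1172
Giant step factor: 1499^(-36) ≡ 2540 (mod 2579).
Scan 2113·2540^i mod 2579 for i = 0, 1, …:
  i=0: 2113   i=1: 121   i=2: 439   i=3: 932
  i=4: 2337   i=5: 1701   i=6: 715   i=7: 484
  i=8: 1756   i=9: 1149     …   i=25: 28
  i=26: 1487
Match at i=26, j=5: n = 26·36 + 5 = 941.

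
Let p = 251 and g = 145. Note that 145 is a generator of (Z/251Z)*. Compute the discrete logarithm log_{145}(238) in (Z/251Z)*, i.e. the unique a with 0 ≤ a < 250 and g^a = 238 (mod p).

39

Baby-step giant-step with m = ceil(sqrt(250)) = 16.
Baby table (145^j mod 251 for j=0..15):
  0:1  1:145  2:192  3:230  4:218  5:235  6:190  7:191
  8:85  9:26  10:5  11:223  12:207  13:146  14:86  15:171
Giant step factor: 145^(-16) ≡ 79 (mod 251).
Scan 238·79^i mod 251 for i = 0, 1, …:
  i=0: 238   i=1: 228   i=2: 191
Match at i=2, j=7: a = 2·16 + 7 = 39.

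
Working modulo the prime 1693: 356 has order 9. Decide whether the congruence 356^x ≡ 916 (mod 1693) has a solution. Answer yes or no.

no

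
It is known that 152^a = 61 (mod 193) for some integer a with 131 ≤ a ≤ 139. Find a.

137

Compute 152^131 mod 193 = 156, then multiply by 152 repeatedly:
  152^131=156  152^132=166  152^133=142  152^134=161  152^135=154
  152^136=55  152^137=61
Found 61 at exponent 137.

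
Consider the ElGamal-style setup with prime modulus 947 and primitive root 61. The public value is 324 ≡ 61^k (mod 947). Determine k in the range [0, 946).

56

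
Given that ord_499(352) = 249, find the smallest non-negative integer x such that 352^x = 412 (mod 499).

139

Baby-step giant-step with m = ceil(sqrt(249)) = 16.
Baby table (352^j mod 499 for j=0..15):
  0:1  1:352  2:152  3:111  4:150  5:405  6:345  7:183
  8:45  9:371  10:353  11:5  12:263  13:261  14:56  15:251
Giant step factor: 352^(-16) ≡ 413 (mod 499).
Scan 412·413^i mod 499 for i = 0, 1, …:
  i=0: 412   i=1: 496   i=2: 258   i=3: 267
  i=4: 491   i=5: 189   i=6: 213   i=7: 145
  i=8: 5
Match at i=8, j=11: x = 8·16 + 11 = 139.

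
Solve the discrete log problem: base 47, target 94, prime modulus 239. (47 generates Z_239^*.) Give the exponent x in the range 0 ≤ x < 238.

Baby-step giant-step with m = ceil(sqrt(238)) = 16.
Baby table (47^j mod 239 for j=0..15):
  0:1  1:47  2:58  3:97  4:18  5:129  6:88  7:73
  8:85  9:171  10:150  11:119  12:96  13:210  14:71  15:230
Giant step factor: 47^(-16) ≡ 113 (mod 239).
Scan 94·113^i mod 239 for i = 0, 1, …:
  i=0: 94   i=1: 106   i=2: 28   i=3: 57
  i=4: 227   i=5: 78   i=6: 210
Match at i=6, j=13: x = 6·16 + 13 = 109.

109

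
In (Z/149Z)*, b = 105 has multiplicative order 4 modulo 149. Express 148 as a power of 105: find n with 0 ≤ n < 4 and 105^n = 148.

2

Successive powers of 105 modulo 149:
  105^0=1  105^1=105  105^2=148
So 105^2 ≡ 148 (mod 149), giving n = 2.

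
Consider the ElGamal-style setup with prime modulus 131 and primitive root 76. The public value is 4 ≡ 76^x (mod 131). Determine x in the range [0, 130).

Baby-step giant-step with m = ceil(sqrt(130)) = 12.
Baby table (76^j mod 131 for j=0..11):
  0:1  1:76  2:12  3:126  4:13  5:71  6:25  7:66
  8:38  9:6  10:63  11:72
Giant step factor: 76^(-12) ≡ 48 (mod 131).
Scan 4·48^i mod 131 for i = 0, 1, …:
  i=0: 4   i=1: 61   i=2: 46   i=3: 112
  i=4: 5   i=5: 109   i=6: 123   i=7: 9
  i=8: 39   i=9: 38
Match at i=9, j=8: x = 9·12 + 8 = 116.

116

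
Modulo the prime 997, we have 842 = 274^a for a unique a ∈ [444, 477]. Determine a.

Compute 274^444 mod 997 = 900, then multiply by 274 repeatedly:
  274^444=900  274^445=341  274^446=713  274^447=947  274^448=258
  274^449=902  274^450=889  274^451=318  274^452=393  274^453=6
  274^454=647  274^455=809  274^456=332  274^457=241  274^458=232
  274^459=757  274^460=42  274^461=541  274^462=678  274^463=330
  274^464=690  274^465=627  274^466=314  274^467=294  274^468=796
  274^469=758  274^470=316  274^471=842
Found 842 at exponent 471.

471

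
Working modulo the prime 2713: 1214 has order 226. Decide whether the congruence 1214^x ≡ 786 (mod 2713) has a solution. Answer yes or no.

no

786 ∈ ⟨1214⟩ iff 786^226 ≡ 1 (mod 2713), since |⟨1214⟩| = 226.
786^226 mod 2713 = 696.
Since 696 ≠ 1, 786 does not lie in the subgroup.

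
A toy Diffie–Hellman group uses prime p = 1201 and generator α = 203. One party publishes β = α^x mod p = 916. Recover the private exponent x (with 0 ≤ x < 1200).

924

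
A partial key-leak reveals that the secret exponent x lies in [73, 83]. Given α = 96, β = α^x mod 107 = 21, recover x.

Compute 96^73 mod 107 = 55, then multiply by 96 repeatedly:
  96^73=55  96^74=37  96^75=21
Found 21 at exponent 75.

75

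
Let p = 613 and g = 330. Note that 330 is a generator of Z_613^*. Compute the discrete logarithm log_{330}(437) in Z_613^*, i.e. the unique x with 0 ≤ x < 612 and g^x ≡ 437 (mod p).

369

Baby-step giant-step with m = ceil(sqrt(612)) = 25.
Baby table (330^j mod 613 for j=0..24):
  0:1  1:330  2:399  3:488  4:434  5:391  6:300  7:307
  8:165  9:506  10:244  11:217  12:502  13:150  14:460  15:389
  16:253  17:122  18:415  19:251  20:75  21:230  22:501  23:433
  24:61
Giant step factor: 330^(-25) ≡ 452 (mod 613).
Scan 437·452^i mod 613 for i = 0, 1, …:
  i=0: 437   i=1: 138   i=2: 463   i=3: 243
  i=4: 109   i=5: 228   i=6: 72   i=7: 55
  i=8: 340   i=9: 430     …   i=13: 284
  i=14: 251
Match at i=14, j=19: x = 14·25 + 19 = 369.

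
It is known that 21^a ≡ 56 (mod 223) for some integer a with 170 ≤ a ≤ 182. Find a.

Compute 21^170 mod 223 = 29, then multiply by 21 repeatedly:
  21^170=29  21^171=163  21^172=78  21^173=77  21^174=56
Found 56 at exponent 174.

174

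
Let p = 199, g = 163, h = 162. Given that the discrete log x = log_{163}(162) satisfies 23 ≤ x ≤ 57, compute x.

44

Compute 163^23 mod 199 = 87, then multiply by 163 repeatedly:
  163^23=87  163^24=52  163^25=118  163^26=130  163^27=96
  163^28=126  163^29=41  163^30=116  163^31=3  163^32=91
  163^33=107  163^34=128  163^35=168  163^36=121  163^37=22
  163^38=4  163^39=55  163^40=10  163^41=38  163^42=25
  163^43=95  163^44=162
Found 162 at exponent 44.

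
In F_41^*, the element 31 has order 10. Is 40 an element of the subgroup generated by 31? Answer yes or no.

40 ∈ ⟨31⟩ iff 40^10 ≡ 1 (mod 41), since |⟨31⟩| = 10.
40^10 mod 41 = 1.
Since 1 = 1, 40 lies in the subgroup.

yes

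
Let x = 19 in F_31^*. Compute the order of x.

15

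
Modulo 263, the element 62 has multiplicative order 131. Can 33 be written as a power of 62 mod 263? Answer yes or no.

33 ∈ ⟨62⟩ iff 33^131 ≡ 1 (mod 263), since |⟨62⟩| = 131.
33^131 mod 263 = 1.
Since 1 = 1, 33 lies in the subgroup.

yes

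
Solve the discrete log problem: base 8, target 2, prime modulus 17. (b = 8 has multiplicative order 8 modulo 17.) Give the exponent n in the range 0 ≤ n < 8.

Successive powers of 8 modulo 17:
  8^0=1  8^1=8  8^2=13  8^3=2
So 8^3 ≡ 2 (mod 17), giving n = 3.

3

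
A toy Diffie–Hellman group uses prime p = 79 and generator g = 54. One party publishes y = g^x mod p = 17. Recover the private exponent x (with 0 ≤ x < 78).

Baby-step giant-step with m = ceil(sqrt(78)) = 9.
Baby table (54^j mod 79 for j=0..8):
  0:1  1:54  2:72  3:17  4:49  5:39  6:52  7:43
  8:31
Giant step factor: 54^(-9) ≡ 58 (mod 79).
Scan 17·58^i mod 79 for i = 0, 1, …:
  i=0: 17
Match at i=0, j=3: x = 0·9 + 3 = 3.

3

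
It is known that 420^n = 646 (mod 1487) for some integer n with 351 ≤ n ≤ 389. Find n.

Compute 420^351 mod 1487 = 620, then multiply by 420 repeatedly:
  420^351=620  420^352=175  420^353=637  420^354=1367  420^355=158
  420^356=932  420^357=359  420^358=593  420^359=731  420^360=698
  420^361=221  420^362=626  420^363=1208  420^364=293  420^365=1126
  420^366=54  420^367=375  420^368=1365  420^369=805  420^370=551
  420^371=935  420^372=132  420^373=421  420^374=1354  420^375=646
Found 646 at exponent 375.

375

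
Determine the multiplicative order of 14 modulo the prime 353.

The order of 14 must divide p − 1 = 352 = 2^5 · 11.
Divisors: 1, 2, 4, 8, 11, 16, 22, 32, 44, 88, 176, 352.
Check each in increasing order: 14^1 ≡ 14;  14^2 ≡ 196;  14^4 ≡ 292;  14^8 ≡ 191;  14^11 ≡ 252;  14^16 ≡ 122;  14^22 ≡ 317;  14^32 ≡ 58;  14^44 ≡ 237;  14^88 ≡ 42;  14^176 ≡ 352;  14^352 ≡ 1.
Smallest exponent giving 1 is 352.

352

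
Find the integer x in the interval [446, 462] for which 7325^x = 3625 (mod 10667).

Compute 7325^446 mod 10667 = 3814, then multiply by 7325 repeatedly:
  7325^446=3814  7325^447=677  7325^448=9537  7325^449=342  7325^450=9072
  7325^451=7657  7325^452=439  7325^453=4908  7325^454=3310  7325^455=10326
  7325^456=8920  7325^457=3625
Found 3625 at exponent 457.

457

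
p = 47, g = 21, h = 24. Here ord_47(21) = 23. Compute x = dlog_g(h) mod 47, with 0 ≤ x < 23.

20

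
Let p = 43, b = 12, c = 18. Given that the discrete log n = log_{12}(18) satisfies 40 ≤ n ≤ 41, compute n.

41

Compute 12^40 mod 43 = 23, then multiply by 12 repeatedly:
  12^40=23  12^41=18
Found 18 at exponent 41.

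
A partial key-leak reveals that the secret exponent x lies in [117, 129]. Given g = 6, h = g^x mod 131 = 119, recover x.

Compute 6^117 mod 131 = 78, then multiply by 6 repeatedly:
  6^117=78  6^118=75  6^119=57  6^120=80  6^121=87
  6^122=129  6^123=119
Found 119 at exponent 123.

123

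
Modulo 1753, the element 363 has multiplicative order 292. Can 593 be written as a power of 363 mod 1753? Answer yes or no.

593 ∈ ⟨363⟩ iff 593^292 ≡ 1 (mod 1753), since |⟨363⟩| = 292.
593^292 mod 1753 = 183.
Since 183 ≠ 1, 593 does not lie in the subgroup.

no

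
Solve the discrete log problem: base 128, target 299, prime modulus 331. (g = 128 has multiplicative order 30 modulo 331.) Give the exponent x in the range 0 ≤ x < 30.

20

Successive powers of 128 modulo 331:
  128^0=1  128^1=128  128^2=165  128^3=267  128^4=83  128^5=32
  128^6=124  128^7=315  128^8=269  128^9=8  128^10=31  128^11=327
  128^12=150  128^13=2  128^14=256  128^15=330  128^16=203  128^17=166
  128^18=64  128^19=248  128^20=299
So 128^20 ≡ 299 (mod 331), giving x = 20.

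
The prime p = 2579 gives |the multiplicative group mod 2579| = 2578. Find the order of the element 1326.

2578

The order of 1326 must divide p − 1 = 2578 = 2 · 1289.
Divisors: 1, 2, 1289, 2578.
Check each in increasing order: 1326^1 ≡ 1326;  1326^2 ≡ 1977;  1326^1289 ≡ 2578;  1326^2578 ≡ 1.
Smallest exponent giving 1 is 2578.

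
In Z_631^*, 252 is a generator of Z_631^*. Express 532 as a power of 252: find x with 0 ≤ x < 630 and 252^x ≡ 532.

398

Baby-step giant-step with m = ceil(sqrt(630)) = 26.
Baby table (252^j mod 631 for j=0..25):
  0:1  1:252  2:404  3:217  4:418  5:590  6:395  7:473
  8:568  9:530  10:419  11:211  12:168  13:59  14:355  15:489
  16:183  17:53  18:105  19:589  20:143  21:69  22:351  23:112
  24:460  25:447
Giant step factor: 252^(-26) ≡ 571 (mod 631).
Scan 532·571^i mod 631 for i = 0, 1, …:
  i=0: 532   i=1: 261   i=2: 115   i=3: 41
  i=4: 64   i=5: 577   i=6: 85   i=7: 579
  i=8: 596   i=9: 207     …   i=14: 285
  i=15: 568
Match at i=15, j=8: x = 15·26 + 8 = 398.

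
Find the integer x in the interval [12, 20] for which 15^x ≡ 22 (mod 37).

Compute 15^12 mod 37 = 26, then multiply by 15 repeatedly:
  15^12=26  15^13=20  15^14=4  15^15=23  15^16=12
  15^17=32  15^18=36  15^19=22
Found 22 at exponent 19.

19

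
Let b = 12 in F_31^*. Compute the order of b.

30

The order of 12 must divide p − 1 = 30 = 2 · 3 · 5.
Divisors: 1, 2, 3, 5, 6, 10, 15, 30.
Check each in increasing order: 12^1 ≡ 12;  12^2 ≡ 20;  12^3 ≡ 23;  12^5 ≡ 26;  12^6 ≡ 2;  12^10 ≡ 25;  12^15 ≡ 30;  12^30 ≡ 1.
Smallest exponent giving 1 is 30.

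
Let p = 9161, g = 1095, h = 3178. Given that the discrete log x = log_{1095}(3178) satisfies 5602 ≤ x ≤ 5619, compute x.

Compute 1095^5602 mod 9161 = 5922, then multiply by 1095 repeatedly:
  1095^5602=5922  1095^5603=7763  1095^5604=8238  1095^5605=6186  1095^5606=3691
  1095^5607=1644  1095^5608=4624  1095^5609=6408  1095^5610=8595  1095^5611=3178
Found 3178 at exponent 5611.

5611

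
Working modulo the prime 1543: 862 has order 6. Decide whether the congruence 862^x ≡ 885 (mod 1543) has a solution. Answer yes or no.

no

⟨862⟩ has order 6; its elements mod 1543 are {1, 681, 682, 861, 862, 1542}.
885 is not in this set.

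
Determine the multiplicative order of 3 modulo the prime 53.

52

The order of 3 must divide p − 1 = 52 = 2^2 · 13.
Divisors: 1, 2, 4, 13, 26, 52.
Check each in increasing order: 3^1 ≡ 3;  3^2 ≡ 9;  3^4 ≡ 28;  3^13 ≡ 30;  3^26 ≡ 52;  3^52 ≡ 1.
Smallest exponent giving 1 is 52.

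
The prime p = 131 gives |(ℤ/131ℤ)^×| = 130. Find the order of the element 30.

The order of 30 must divide p − 1 = 130 = 2 · 5 · 13.
Divisors: 1, 2, 5, 10, 13, 26, 65, 130.
Check each in increasing order: 30^1 ≡ 30;  30^2 ≡ 114;  30^5 ≡ 24;  30^10 ≡ 52;  30^13 ≡ 73;  30^26 ≡ 89;  30^65 ≡ 130;  30^130 ≡ 1.
Smallest exponent giving 1 is 130.

130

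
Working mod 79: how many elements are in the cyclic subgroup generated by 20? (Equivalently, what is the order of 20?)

The order of 20 must divide p − 1 = 78 = 2 · 3 · 13.
Divisors: 1, 2, 3, 6, 13, 26, 39, 78.
Check each in increasing order: 20^1 ≡ 20;  20^2 ≡ 5;  20^3 ≡ 21;  20^6 ≡ 46;  20^13 ≡ 55;  20^26 ≡ 23;  20^39 ≡ 1.
Smallest exponent giving 1 is 39.

39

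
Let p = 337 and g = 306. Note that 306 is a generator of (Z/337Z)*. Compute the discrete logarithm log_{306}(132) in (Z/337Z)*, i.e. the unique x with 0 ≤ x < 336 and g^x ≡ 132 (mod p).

Baby-step giant-step with m = ceil(sqrt(336)) = 19.
Baby table (306^j mod 337 for j=0..18):
  0:1  1:306  2:287  3:202  4:141  5:10  6:27  7:174
  8:335  9:62  10:100  11:270  12:55  13:317  14:283  15:326
  16:4  17:213  18:137
Giant step factor: 306^(-19) ≡ 83 (mod 337).
Scan 132·83^i mod 337 for i = 0, 1, …:
  i=0: 132   i=1: 172   i=2: 122   i=3: 16
  i=4: 317
Match at i=4, j=13: x = 4·19 + 13 = 89.

89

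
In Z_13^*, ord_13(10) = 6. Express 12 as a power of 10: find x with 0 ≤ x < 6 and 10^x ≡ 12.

Successive powers of 10 modulo 13:
  10^0=1  10^1=10  10^2=9  10^3=12
So 10^3 ≡ 12 (mod 13), giving x = 3.

3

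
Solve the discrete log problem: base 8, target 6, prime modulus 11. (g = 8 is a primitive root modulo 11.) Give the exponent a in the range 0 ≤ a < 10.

3

Successive powers of 8 modulo 11:
  8^0=1  8^1=8  8^2=9  8^3=6
So 8^3 ≡ 6 (mod 11), giving a = 3.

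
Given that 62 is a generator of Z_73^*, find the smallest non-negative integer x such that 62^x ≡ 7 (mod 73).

51

Baby-step giant-step with m = ceil(sqrt(72)) = 9.
Baby table (62^j mod 73 for j=0..8):
  0:1  1:62  2:48  3:56  4:41  5:60  6:70  7:33
  8:2
Giant step factor: 62^(-9) ≡ 63 (mod 73).
Scan 7·63^i mod 73 for i = 0, 1, …:
  i=0: 7   i=1: 3   i=2: 43   i=3: 8
  i=4: 66   i=5: 70
Match at i=5, j=6: x = 5·9 + 6 = 51.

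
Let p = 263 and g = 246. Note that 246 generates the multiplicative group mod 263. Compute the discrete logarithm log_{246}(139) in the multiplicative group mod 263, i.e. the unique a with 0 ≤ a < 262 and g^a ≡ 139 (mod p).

Baby-step giant-step with m = ceil(sqrt(262)) = 17.
Baby table (246^j mod 263 for j=0..16):
  0:1  1:246  2:26  3:84  4:150  5:80  6:218  7:239
  8:145  9:165  10:88  11:82  12:184  13:28  14:50  15:202
  16:248
Giant step factor: 246^(-17) ≡ 230 (mod 263).
Scan 139·230^i mod 263 for i = 0, 1, …:
  i=0: 139   i=1: 147   i=2: 146   i=3: 179
  i=4: 142   i=5: 48   i=6: 257   i=7: 198
  i=8: 41   i=9: 225   i=10: 202
Match at i=10, j=15: a = 10·17 + 15 = 185.

185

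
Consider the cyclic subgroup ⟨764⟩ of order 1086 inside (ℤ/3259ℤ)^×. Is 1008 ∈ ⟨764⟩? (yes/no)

1008 ∈ ⟨764⟩ iff 1008^1086 ≡ 1 (mod 3259), since |⟨764⟩| = 1086.
1008^1086 mod 3259 = 2406.
Since 2406 ≠ 1, 1008 does not lie in the subgroup.

no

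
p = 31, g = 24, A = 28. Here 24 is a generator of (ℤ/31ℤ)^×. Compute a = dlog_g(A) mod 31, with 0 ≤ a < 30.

Successive powers of 24 modulo 31:
  24^0=1  24^1=24  24^2=18  24^3=29  24^4=14  24^5=26
  24^6=4  24^7=3  24^8=10  24^9=23  24^10=25  24^11=11
  24^12=16  24^13=12  24^14=9  24^15=30  24^16=7  24^17=13
  24^18=2  24^19=17  24^20=5  24^21=27  24^22=28
So 24^22 ≡ 28 (mod 31), giving a = 22.

22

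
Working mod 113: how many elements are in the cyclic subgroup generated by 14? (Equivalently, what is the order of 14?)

28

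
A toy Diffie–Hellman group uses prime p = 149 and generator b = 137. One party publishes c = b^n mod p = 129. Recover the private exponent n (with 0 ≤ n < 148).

12

Successive powers of 137 modulo 149:
  137^0=1  137^1=137  137^2=144  137^3=60  137^4=25  137^5=147
  137^6=24  137^7=10  137^8=29  137^9=99  137^10=4  137^11=101
  137^12=129
So 137^12 ≡ 129 (mod 149), giving n = 12.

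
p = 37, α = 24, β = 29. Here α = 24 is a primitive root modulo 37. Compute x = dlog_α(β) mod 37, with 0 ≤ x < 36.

33

Successive powers of 24 modulo 37:
  24^0=1  24^1=24  24^2=21  24^3=23  24^4=34  24^5=2
  24^6=11  24^7=5  24^8=9  24^9=31  24^10=4  24^11=22
  24^12=10  24^13=18  24^14=25  24^15=8  24^16=7  24^17=20
  24^18=36  24^19=13  24^20=16  24^21=14  24^22=3  24^23=35
  24^24=26  24^25=32  24^26=28  24^27=6  24^28=33  24^29=15
  24^30=27  24^31=19  24^32=12  24^33=29
So 24^33 ≡ 29 (mod 37), giving x = 33.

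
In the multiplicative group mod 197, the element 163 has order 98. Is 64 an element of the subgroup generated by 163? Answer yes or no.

64 ∈ ⟨163⟩ iff 64^98 ≡ 1 (mod 197), since |⟨163⟩| = 98.
64^98 mod 197 = 1.
Since 1 = 1, 64 lies in the subgroup.

yes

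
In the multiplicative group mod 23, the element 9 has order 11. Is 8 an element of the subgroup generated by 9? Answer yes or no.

yes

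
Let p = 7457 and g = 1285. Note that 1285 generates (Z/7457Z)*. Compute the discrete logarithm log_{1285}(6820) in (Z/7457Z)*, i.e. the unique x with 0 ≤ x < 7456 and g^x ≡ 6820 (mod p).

2763

Baby-step giant-step with m = ceil(sqrt(7456)) = 87.
Baby table (1285^j mod 7457 for j=0..86):
  0:1  1:1285  2:3228  3:1888  4:2555  5:2095  6:98  7:6618
  8:3150  9:6056  10:4309  11:3971  12:2147  13:7262  14:2963  15:4385
  16:4690  17:1394  18:1610  19:3261  20:7008  21:4681  22:4743  23:2386
  24:1183  25:6384  26:740  27:3861  28:2480  29:2661  30:4079  31:6701
  32:5407  33:5528  34:4416  35:7240  36:4521  37:482  38:439  39:4840
  40:262  41:1105  42:3095  43:2494  44:5737  45:4529  46:3305  47:3892
  48:5030  49:5788  50:2951  51:3879  52:3239  53:1109  54:778  55:492
  56:5832  57:7292  58:4228  59:4284  60:1674  61:3474  62:4804  63:6201
  64:4209  65:2240  66:7455  67:4887  68:1001  69:3681  70:2347  71:3267
  72:7261  73:1678  74:1157  75:2802  76:6296  77:6972  78:3163  79:390
  80:1531  81:6144  82:5534  83:4669  84:4237  85:935  86:898
Giant step factor: 1285^(-87) ≡ 6725 (mod 7457).
Scan 6820·6725^i mod 7457 for i = 0, 1, …:
  i=0: 6820   i=1: 3950   i=2: 1916   i=3: 6861
  i=4: 3766   i=5: 2378   i=6: 4242   i=7: 4425
  i=8: 4695   i=9: 937     …   i=30: 3810
  i=31: 7455
Match at i=31, j=66: x = 31·87 + 66 = 2763.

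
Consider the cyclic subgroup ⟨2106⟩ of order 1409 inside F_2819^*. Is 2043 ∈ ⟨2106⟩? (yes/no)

yes

2043 ∈ ⟨2106⟩ iff 2043^1409 ≡ 1 (mod 2819), since |⟨2106⟩| = 1409.
2043^1409 mod 2819 = 1.
Since 1 = 1, 2043 lies in the subgroup.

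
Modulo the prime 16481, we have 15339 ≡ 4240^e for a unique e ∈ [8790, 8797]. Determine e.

8791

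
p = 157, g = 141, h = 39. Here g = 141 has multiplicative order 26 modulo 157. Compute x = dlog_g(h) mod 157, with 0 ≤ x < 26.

Successive powers of 141 modulo 157:
  141^0=1  141^1=141  141^2=99  141^3=143  141^4=67  141^5=27
  141^6=39
So 141^6 ≡ 39 (mod 157), giving x = 6.

6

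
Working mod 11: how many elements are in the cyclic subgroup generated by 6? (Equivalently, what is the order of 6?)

10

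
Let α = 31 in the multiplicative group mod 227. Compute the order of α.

The order of 31 must divide p − 1 = 226 = 2 · 113.
Divisors: 1, 2, 113, 226.
Check each in increasing order: 31^1 ≡ 31;  31^2 ≡ 53;  31^113 ≡ 226;  31^226 ≡ 1.
Smallest exponent giving 1 is 226.

226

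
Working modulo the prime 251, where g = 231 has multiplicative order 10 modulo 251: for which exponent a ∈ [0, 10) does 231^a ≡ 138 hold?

9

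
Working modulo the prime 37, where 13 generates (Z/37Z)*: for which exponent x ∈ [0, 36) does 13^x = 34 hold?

4

Successive powers of 13 modulo 37:
  13^0=1  13^1=13  13^2=21  13^3=14  13^4=34
So 13^4 ≡ 34 (mod 37), giving x = 4.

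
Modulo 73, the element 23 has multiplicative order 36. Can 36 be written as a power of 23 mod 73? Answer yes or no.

36 ∈ ⟨23⟩ iff 36^36 ≡ 1 (mod 73), since |⟨23⟩| = 36.
36^36 mod 73 = 1.
Since 1 = 1, 36 lies in the subgroup.

yes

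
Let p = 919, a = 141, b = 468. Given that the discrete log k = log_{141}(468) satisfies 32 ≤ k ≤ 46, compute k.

42

Compute 141^32 mod 919 = 764, then multiply by 141 repeatedly:
  141^32=764  141^33=201  141^34=771  141^35=269  141^36=250
  141^37=328  141^38=298  141^39=663  141^40=664  141^41=805
  141^42=468
Found 468 at exponent 42.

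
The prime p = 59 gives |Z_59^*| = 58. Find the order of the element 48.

The order of 48 must divide p − 1 = 58 = 2 · 29.
Divisors: 1, 2, 29, 58.
Check each in increasing order: 48^1 ≡ 48;  48^2 ≡ 3;  48^29 ≡ 1.
Smallest exponent giving 1 is 29.

29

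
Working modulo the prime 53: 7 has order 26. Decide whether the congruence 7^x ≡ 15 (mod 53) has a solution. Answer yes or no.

yes

15 ∈ ⟨7⟩ iff 15^26 ≡ 1 (mod 53), since |⟨7⟩| = 26.
15^26 mod 53 = 1.
Since 1 = 1, 15 lies in the subgroup.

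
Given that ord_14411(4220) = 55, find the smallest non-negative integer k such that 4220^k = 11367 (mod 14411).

Successive powers of 4220 modulo 14411:
  4220^0=1  4220^1=4220  4220^2=10815  4220^3=14074  4220^4=4549  4220^5=1328
  4220^6=12692  4220^7=8964  4220^8=13616  4220^9=2863  4220^10=5442  4220^11=8517
  4220^12=706  4220^13=10654  4220^14=11971  4220^15=7065  4220^16=12352  4220^17=853
  4220^18=11321  4220^19=2155  4220^20=759  4220^21=3738  4220^22=8726  4220^23=3615
  4220^24=8462  4220^25=13593  4220^26=6680  4220^27=1684  4220^28=1857  4220^29=11367
So 4220^29 ≡ 11367 (mod 14411), giving k = 29.

29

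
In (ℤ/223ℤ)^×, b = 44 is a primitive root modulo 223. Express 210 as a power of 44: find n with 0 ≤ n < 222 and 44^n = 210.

Baby-step giant-step with m = ceil(sqrt(222)) = 15.
Baby table (44^j mod 223 for j=0..14):
  0:1  1:44  2:152  3:221  4:135  5:142  6:4  7:176
  8:162  9:215  10:94  11:122  12:16  13:35  14:202
Giant step factor: 44^(-15) ≡ 216 (mod 223).
Scan 210·216^i mod 223 for i = 0, 1, …:
  i=0: 210   i=1: 91   i=2: 32   i=3: 222
  i=4: 7   i=5: 174   i=6: 120   i=7: 52
  i=8: 82   i=9: 95   i=10: 4
Match at i=10, j=6: n = 10·15 + 6 = 156.

156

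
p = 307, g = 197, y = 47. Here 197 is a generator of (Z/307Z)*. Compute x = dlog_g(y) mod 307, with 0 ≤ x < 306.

Baby-step giant-step with m = ceil(sqrt(306)) = 18.
Baby table (197^j mod 307 for j=0..17):
  0:1  1:197  2:127  3:152  4:165  5:270  6:79  7:213
  8:209  9:35  10:141  11:147  12:101  13:249  14:240  15:2
  16:87  17:254
Giant step factor: 197^(-18) ≡ 102 (mod 307).
Scan 47·102^i mod 307 for i = 0, 1, …:
  i=0: 47   i=1: 189   i=2: 244   i=3: 21
  i=4: 300   i=5: 207   i=6: 238   i=7: 23
  i=8: 197
Match at i=8, j=1: x = 8·18 + 1 = 145.

145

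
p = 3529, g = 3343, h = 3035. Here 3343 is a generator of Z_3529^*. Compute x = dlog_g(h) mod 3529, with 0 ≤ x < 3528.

1812

Baby-step giant-step with m = ceil(sqrt(3528)) = 60.
Baby table (3343^j mod 3529 for j=0..59):
  0:1  1:3343  2:2835  3:2040  4:1692  5:2898  6:909  7:318
  8:845  9:1635  10:2913  11:1648  12:495  13:3213  14:2312  15:506
  16:1167  17:1736  18:1772  19:2134  20:1853  21:1184  22:2103  23:561
  24:1524  25:2385  26:1044  27:3440  28:2438  29:1773  30:1948  31:1159
  32:3224  33:266  34:3459  35:2433  36:2703  37:1889  38:1546  39:1822
  40:3421  41:2443  42:843  43:2007  44:772  45:1097  46:640  47:946
  48:494  49:3399  50:3006  51:1995  52:3004  53:2367  54:863  55:1816
  56:1008  57:3078  58:2719  59:2442
Giant step factor: 3343^(-60) ≡ 1509 (mod 3529).
Scan 3035·1509^i mod 3529 for i = 0, 1, …:
  i=0: 3035   i=1: 2702   i=2: 1323   i=3: 2522
  i=4: 1436   i=5: 118   i=6: 1612   i=7: 1027
  i=8: 512   i=9: 3286     …   i=29: 1179
  i=30: 495
Match at i=30, j=12: x = 30·60 + 12 = 1812.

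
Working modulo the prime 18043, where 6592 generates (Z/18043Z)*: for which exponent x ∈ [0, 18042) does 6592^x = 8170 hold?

14804

Baby-step giant-step with m = ceil(sqrt(18042)) = 135.
Baby table (6592^j mod 18043 for j=0..134):
  0:1  1:6592  2:6920  3:3936  4:278  5:10233  6:11202  7:11628
  8:5112  9:12023  10:10760  11:2887  12:13782  13:4439  14:14185  15:8694
  16:6280  17:7118  18:10056  19:17213  20:13712  21:12117  22:16946  23:3819
  24:4863  25:12528  26:1765  27:15188  28:16732  29:485  30:3509  31:202
  32:14445  33:8529  34:1180  35:2027  36:10164  37:7429  38:3266  39:4173
  40:10884  41:8360  42:5798  43:5342  44:12571  45:14576  46:6017  47:5550
  48:12439  49:10496  50:12770  51:9245  52:11829  53:12965  54:13632  55:8004
  56:4636  57:13713  58:666  59:5823  60:7755  61:5141  62:4718  63:12967
  64:8773  65:3801  66:12508  67:14269  68:3089  69:10184  70:12968  71:15365
  72:10721  73:16444  74:14547  75:13322  76:3343  77:6553  78:2434  79:4701
  80:9161  81:17434  82:9061  83:7782  84:2695  85:11128  86:10981  87:16279
  88:9447  89:8231  90:3451  91:14812  92:10031  93:14800  94:3099  95:3932
  96:9996  97:596  98:13501  99:10516  100:266  101:3301  102:334  103:482
  104:1776  105:15528  106:2637  107:7695  108:6567  109:4507  110:11366  111:10136
  112:3283  113:7979  114:2223  115:3100  116:10524  117:16916  118:4532  119:13779
  120:2706  121:11468  122:14929  123:5446  124:12505  125:12536  126:372  127:16419
  128:12134  129:2709  130:13201  131:17646  132:17254  133:13339  134:7149
Giant step factor: 6592^(-135) ≡ 5846 (mod 18043).
Scan 8170·5846^i mod 18043 for i = 0, 1, …:
  i=0: 8170   i=1: 1999   i=2: 12333   i=3: 16933
  i=4: 6420   i=5: 1880   i=6: 2293   i=7: 16972
  i=8: 17898   i=9: 351     …   i=108: 6418
  i=109: 8231
Match at i=109, j=89: x = 109·135 + 89 = 14804.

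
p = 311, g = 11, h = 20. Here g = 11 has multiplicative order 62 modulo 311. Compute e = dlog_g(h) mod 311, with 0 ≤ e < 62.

50

Baby-step giant-step with m = ceil(sqrt(62)) = 8.
Baby table (11^j mod 311 for j=0..7):
  0:1  1:11  2:121  3:87  4:24  5:264  6:105  7:222
Giant step factor: 11^(-8) ≡ 169 (mod 311).
Scan 20·169^i mod 311 for i = 0, 1, …:
  i=0: 20   i=1: 270   i=2: 224   i=3: 225
  i=4: 83   i=5: 32   i=6: 121
Match at i=6, j=2: e = 6·8 + 2 = 50.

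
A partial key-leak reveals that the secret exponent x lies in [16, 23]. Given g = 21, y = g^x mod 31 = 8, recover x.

18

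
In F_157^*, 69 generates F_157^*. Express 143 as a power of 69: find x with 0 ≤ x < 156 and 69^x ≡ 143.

Baby-step giant-step with m = ceil(sqrt(156)) = 13.
Baby table (69^j mod 157 for j=0..12):
  0:1  1:69  2:51  3:65  4:89  5:18  6:143  7:133
  8:71  9:32  10:10  11:62  12:39
Giant step factor: 69^(-13) ≡ 50 (mod 157).
Scan 143·50^i mod 157 for i = 0, 1, …:
  i=0: 143
Match at i=0, j=6: x = 0·13 + 6 = 6.

6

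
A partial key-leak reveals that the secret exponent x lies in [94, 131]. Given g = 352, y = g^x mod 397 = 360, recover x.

Compute 352^94 mod 397 = 205, then multiply by 352 repeatedly:
  352^94=205  352^95=303  352^96=260  352^97=210  352^98=78
  352^99=63  352^100=341  352^101=138  352^102=142  352^103=359
  352^104=122  352^105=68  352^106=116  352^107=338  352^108=273
  352^109=22  352^110=201  352^111=86  352^112=100  352^113=264
  352^114=30  352^115=238  352^116=9  352^117=389  352^118=360
Found 360 at exponent 118.

118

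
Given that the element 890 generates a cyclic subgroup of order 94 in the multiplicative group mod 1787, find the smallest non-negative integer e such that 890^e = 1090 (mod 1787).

Baby-step giant-step with m = ceil(sqrt(94)) = 10.
Baby table (890^j mod 1787 for j=0..9):
  0:1  1:890  2:459  3:1074  4:1602  5:1541  6:861  7:1454
  8:272  9:835
Giant step factor: 890^(-10) ≡ 1691 (mod 1787).
Scan 1090·1691^i mod 1787 for i = 0, 1, …:
  i=0: 1090   i=1: 793   i=2: 713   i=3: 1245
  i=4: 209   i=5: 1380   i=6: 1545   i=7: 1
Match at i=7, j=0: e = 7·10 + 0 = 70.

70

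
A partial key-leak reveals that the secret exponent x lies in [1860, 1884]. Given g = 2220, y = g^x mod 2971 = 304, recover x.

Compute 2220^1860 mod 2971 = 2898, then multiply by 2220 repeatedly:
  2220^1860=2898  2220^1861=1345  2220^1862=45  2220^1863=1857  2220^1864=1763
  2220^1865=1053  2220^1866=2454  2220^1867=2037  2220^1868=278  2220^1869=2163
  2220^1870=724  2220^1871=2940  2220^1872=2484  2220^1873=304
Found 304 at exponent 1873.

1873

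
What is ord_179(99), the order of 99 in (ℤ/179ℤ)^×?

The order of 99 must divide p − 1 = 178 = 2 · 89.
Divisors: 1, 2, 89, 178.
Check each in increasing order: 99^1 ≡ 99;  99^2 ≡ 135;  99^89 ≡ 178;  99^178 ≡ 1.
Smallest exponent giving 1 is 178.

178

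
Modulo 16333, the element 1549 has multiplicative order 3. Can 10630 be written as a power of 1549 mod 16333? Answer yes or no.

no

⟨1549⟩ has order 3; its elements mod 16333 are {1, 1549, 14783}.
10630 is not in this set.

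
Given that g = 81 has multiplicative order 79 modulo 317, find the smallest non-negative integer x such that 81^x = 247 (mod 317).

16

Successive powers of 81 modulo 317:
  81^0=1  81^1=81  81^2=221  81^3=149  81^4=23  81^5=278
  81^6=11  81^7=257  81^8=212  81^9=54  81^10=253  81^11=205
  81^12=121  81^13=291  81^14=113  81^15=277  81^16=247
So 81^16 ≡ 247 (mod 317), giving x = 16.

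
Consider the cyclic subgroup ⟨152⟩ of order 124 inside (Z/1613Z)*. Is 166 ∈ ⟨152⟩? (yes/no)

166 ∈ ⟨152⟩ iff 166^124 ≡ 1 (mod 1613), since |⟨152⟩| = 124.
166^124 mod 1613 = 1.
Since 1 = 1, 166 lies in the subgroup.

yes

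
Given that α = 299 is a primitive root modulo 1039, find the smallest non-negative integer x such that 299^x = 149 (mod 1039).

Baby-step giant-step with m = ceil(sqrt(1038)) = 33.
Baby table (299^j mod 1039 for j=0..32):
  0:1  1:299  2:47  3:546  4:131  5:726  6:962  7:874
  8:537  9:557  10:303  11:204  12:734  13:237  14:211  15:749
  16:566  17:916  18:627  19:453  20:377  21:511  22:56  23:120
  24:554  25:445  26:63  27:135  28:883  29:111  30:980  31:22
  32:344
Giant step factor: 299^(-33) ≡ 831 (mod 1039).
Scan 149·831^i mod 1039 for i = 0, 1, …:
  i=0: 149   i=1: 178   i=2: 380   i=3: 963
  i=4: 223   i=5: 371   i=6: 757   i=7: 472
  i=8: 529   i=9: 102   i=10: 603   i=11: 295
  i=12: 980
Match at i=12, j=30: x = 12·33 + 30 = 426.

426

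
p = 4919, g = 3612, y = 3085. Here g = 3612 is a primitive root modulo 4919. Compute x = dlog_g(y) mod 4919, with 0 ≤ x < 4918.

4097

Baby-step giant-step with m = ceil(sqrt(4918)) = 71.
Baby table (3612^j mod 4919 for j=0..70):
  0:1  1:3612  2:1356  3:3467  4:3949  5:3607  6:2972  7:1606
  8:1371  9:3538  10:4613  11:1503  12:3179  13:1602  14:1680  15:3033
  16:583  17:464  18:3508  19:4471  20:175  21:2468  22:1188  23:1688
  24:2415  25:1593  26:3605  27:667  28:3813  29:4275  30:559  31:2318
  32:478  33:4886  34:3779  35:4442  36:3645  37:2496  38:3944  39:304
  40:1111  41:3947  42:1302  43:260  44:4510  45:3311  46:1243  47:3588
  48:3210  49:437  50:4364  51:2292  52:27  53:4063  54:2179  55:148
  56:3324  57:3928  58:1540  59:4010  60:2584  61:2065  62:1576  63:1229
  64:2210  65:3902  66:1089  67:3187  68:984  69:2690  70:1255
Giant step factor: 3612^(-71) ≡ 4089 (mod 4919).
Scan 3085·4089^i mod 4919 for i = 0, 1, …:
  i=0: 3085   i=1: 2249   i=2: 2550   i=3: 3589
  i=4: 2044   i=5: 535   i=6: 3579   i=7: 506
  i=8: 3054   i=9: 3384     …   i=56: 3764
  i=57: 4364
Match at i=57, j=50: x = 57·71 + 50 = 4097.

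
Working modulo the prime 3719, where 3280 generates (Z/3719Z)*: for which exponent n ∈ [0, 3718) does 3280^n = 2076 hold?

479

Baby-step giant-step with m = ceil(sqrt(3718)) = 61.
Baby table (3280^j mod 3719 for j=0..60):
  0:1  1:3280  2:3052  3:2731  4:2328  5:733  6:1766  7:1997
  8:1001  9:3122  10:1753  11:266  12:2234  13:1090  14:1241  15:1894
  16:1590  17:1162  18:3104  19:2217  20:1115  21:1423  22:95  23:2923
  24:3577  25:2834  26:1739  27:2693  28:415  29:46  30:2120  31:2789
  32:2899  33:2956  34:247  35:3137  36:2606  37:1418  38:2290  39:2539
  40:1079  41:2351  42:1793  43:1301  44:1587  45:2479  46:1386  47:1462
  48:1569  49:2943  50:2235  51:651  52:574  53:906  54:199  55:1895
  56:1151  57:495  58:2116  59:826  60:1848
Giant step factor: 3280^(-61) ≡ 414 (mod 3719).
Scan 2076·414^i mod 3719 for i = 0, 1, …:
  i=0: 2076   i=1: 375   i=2: 2771   i=3: 1742
  i=4: 3421   i=5: 3074   i=6: 738   i=7: 574
Match at i=7, j=52: n = 7·61 + 52 = 479.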